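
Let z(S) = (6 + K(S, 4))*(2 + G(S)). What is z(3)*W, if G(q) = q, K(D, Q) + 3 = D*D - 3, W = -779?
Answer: -35055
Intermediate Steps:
K(D, Q) = -6 + D² (K(D, Q) = -3 + (D*D - 3) = -3 + (D² - 3) = -3 + (-3 + D²) = -6 + D²)
z(S) = S²*(2 + S) (z(S) = (6 + (-6 + S²))*(2 + S) = S²*(2 + S))
z(3)*W = (3²*(2 + 3))*(-779) = (9*5)*(-779) = 45*(-779) = -35055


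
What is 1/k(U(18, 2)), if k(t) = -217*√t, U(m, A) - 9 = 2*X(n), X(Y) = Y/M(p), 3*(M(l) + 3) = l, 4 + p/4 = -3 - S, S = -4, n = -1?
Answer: -√455/14105 ≈ -0.0015123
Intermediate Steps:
p = -12 (p = -16 + 4*(-3 - 1*(-4)) = -16 + 4*(-3 + 4) = -16 + 4*1 = -16 + 4 = -12)
M(l) = -3 + l/3
X(Y) = -Y/7 (X(Y) = Y/(-3 + (⅓)*(-12)) = Y/(-3 - 4) = Y/(-7) = Y*(-⅐) = -Y/7)
U(m, A) = 65/7 (U(m, A) = 9 + 2*(-⅐*(-1)) = 9 + 2*(⅐) = 9 + 2/7 = 65/7)
1/k(U(18, 2)) = 1/(-31*√455) = -√455/14105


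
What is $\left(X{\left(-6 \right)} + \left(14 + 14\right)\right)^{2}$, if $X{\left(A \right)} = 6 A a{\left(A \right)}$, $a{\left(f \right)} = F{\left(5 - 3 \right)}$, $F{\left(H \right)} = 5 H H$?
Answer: $478864$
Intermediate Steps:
$F{\left(H \right)} = 5 H^{2}$
$a{\left(f \right)} = 20$ ($a{\left(f \right)} = 5 \left(5 - 3\right)^{2} = 5 \cdot 2^{2} = 5 \cdot 4 = 20$)
$X{\left(A \right)} = 120 A$ ($X{\left(A \right)} = 6 A 20 = 120 A$)
$\left(X{\left(-6 \right)} + \left(14 + 14\right)\right)^{2} = \left(120 \left(-6\right) + \left(14 + 14\right)\right)^{2} = \left(-720 + 28\right)^{2} = \left(-692\right)^{2} = 478864$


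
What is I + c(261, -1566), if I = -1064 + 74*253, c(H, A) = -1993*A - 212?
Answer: 3138484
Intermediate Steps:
c(H, A) = -212 - 1993*A
I = 17658 (I = -1064 + 18722 = 17658)
I + c(261, -1566) = 17658 + (-212 - 1993*(-1566)) = 17658 + (-212 + 3121038) = 17658 + 3120826 = 3138484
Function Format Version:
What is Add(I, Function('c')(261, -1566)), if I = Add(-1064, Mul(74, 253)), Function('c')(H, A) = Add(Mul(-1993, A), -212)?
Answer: 3138484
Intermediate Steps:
Function('c')(H, A) = Add(-212, Mul(-1993, A))
I = 17658 (I = Add(-1064, 18722) = 17658)
Add(I, Function('c')(261, -1566)) = Add(17658, Add(-212, Mul(-1993, -1566))) = Add(17658, Add(-212, 3121038)) = Add(17658, 3120826) = 3138484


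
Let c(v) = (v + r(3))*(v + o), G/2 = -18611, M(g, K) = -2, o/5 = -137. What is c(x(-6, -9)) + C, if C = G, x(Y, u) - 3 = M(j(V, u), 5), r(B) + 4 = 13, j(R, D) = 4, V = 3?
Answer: -44062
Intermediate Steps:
o = -685 (o = 5*(-137) = -685)
r(B) = 9 (r(B) = -4 + 13 = 9)
x(Y, u) = 1 (x(Y, u) = 3 - 2 = 1)
G = -37222 (G = 2*(-18611) = -37222)
C = -37222
c(v) = (-685 + v)*(9 + v) (c(v) = (v + 9)*(v - 685) = (9 + v)*(-685 + v) = (-685 + v)*(9 + v))
c(x(-6, -9)) + C = (-6165 + 1² - 676*1) - 37222 = (-6165 + 1 - 676) - 37222 = -6840 - 37222 = -44062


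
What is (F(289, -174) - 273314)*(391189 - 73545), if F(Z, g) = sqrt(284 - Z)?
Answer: -86816552216 + 317644*I*sqrt(5) ≈ -8.6817e+10 + 7.1027e+5*I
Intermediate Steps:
(F(289, -174) - 273314)*(391189 - 73545) = (sqrt(284 - 1*289) - 273314)*(391189 - 73545) = (sqrt(284 - 289) - 273314)*317644 = (sqrt(-5) - 273314)*317644 = (I*sqrt(5) - 273314)*317644 = (-273314 + I*sqrt(5))*317644 = -86816552216 + 317644*I*sqrt(5)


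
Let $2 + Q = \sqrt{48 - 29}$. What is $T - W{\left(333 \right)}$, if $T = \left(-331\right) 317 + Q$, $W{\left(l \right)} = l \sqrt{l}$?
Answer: $-104929 + \sqrt{19} - 999 \sqrt{37} \approx -1.11 \cdot 10^{5}$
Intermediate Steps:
$Q = -2 + \sqrt{19}$ ($Q = -2 + \sqrt{48 - 29} = -2 + \sqrt{19} \approx 2.3589$)
$W{\left(l \right)} = l^{\frac{3}{2}}$
$T = -104929 + \sqrt{19}$ ($T = \left(-331\right) 317 - \left(2 - \sqrt{19}\right) = -104927 - \left(2 - \sqrt{19}\right) = -104929 + \sqrt{19} \approx -1.0492 \cdot 10^{5}$)
$T - W{\left(333 \right)} = \left(-104929 + \sqrt{19}\right) - 333^{\frac{3}{2}} = \left(-104929 + \sqrt{19}\right) - 999 \sqrt{37} = -104929 + \sqrt{19} - 999 \sqrt{37}$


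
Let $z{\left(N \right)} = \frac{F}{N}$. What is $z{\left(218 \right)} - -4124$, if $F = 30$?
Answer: $\frac{449531}{109} \approx 4124.1$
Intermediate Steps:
$z{\left(N \right)} = \frac{30}{N}$
$z{\left(218 \right)} - -4124 = \frac{30}{218} - -4124 = 30 \cdot \frac{1}{218} + 4124 = \frac{15}{109} + 4124 = \frac{449531}{109}$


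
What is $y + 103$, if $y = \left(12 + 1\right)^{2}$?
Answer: $272$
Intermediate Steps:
$y = 169$ ($y = 13^{2} = 169$)
$y + 103 = 169 + 103 = 272$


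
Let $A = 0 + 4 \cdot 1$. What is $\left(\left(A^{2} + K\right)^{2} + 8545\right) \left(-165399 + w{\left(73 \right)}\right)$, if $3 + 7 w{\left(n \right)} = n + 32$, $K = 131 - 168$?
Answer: $- \frac{10403011326}{7} \approx -1.4861 \cdot 10^{9}$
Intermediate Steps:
$K = -37$ ($K = 131 - 168 = -37$)
$A = 4$ ($A = 0 + 4 = 4$)
$w{\left(n \right)} = \frac{29}{7} + \frac{n}{7}$ ($w{\left(n \right)} = - \frac{3}{7} + \frac{n + 32}{7} = - \frac{3}{7} + \frac{32 + n}{7} = - \frac{3}{7} + \left(\frac{32}{7} + \frac{n}{7}\right) = \frac{29}{7} + \frac{n}{7}$)
$\left(\left(A^{2} + K\right)^{2} + 8545\right) \left(-165399 + w{\left(73 \right)}\right) = \left(\left(4^{2} - 37\right)^{2} + 8545\right) \left(-165399 + \left(\frac{29}{7} + \frac{1}{7} \cdot 73\right)\right) = \left(\left(16 - 37\right)^{2} + 8545\right) \left(-165399 + \left(\frac{29}{7} + \frac{73}{7}\right)\right) = \left(\left(-21\right)^{2} + 8545\right) \left(-165399 + \frac{102}{7}\right) = \left(441 + 8545\right) \left(- \frac{1157691}{7}\right) = 8986 \left(- \frac{1157691}{7}\right) = - \frac{10403011326}{7}$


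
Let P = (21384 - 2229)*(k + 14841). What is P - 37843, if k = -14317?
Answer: 9999377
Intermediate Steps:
P = 10037220 (P = (21384 - 2229)*(-14317 + 14841) = 19155*524 = 10037220)
P - 37843 = 10037220 - 37843 = 9999377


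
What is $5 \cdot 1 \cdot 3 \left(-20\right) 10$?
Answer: $-3000$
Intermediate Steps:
$5 \cdot 1 \cdot 3 \left(-20\right) 10 = 5 \cdot 3 \left(-20\right) 10 = 15 \left(-20\right) 10 = \left(-300\right) 10 = -3000$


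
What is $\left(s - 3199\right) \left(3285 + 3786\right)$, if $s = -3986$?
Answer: $-50805135$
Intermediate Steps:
$\left(s - 3199\right) \left(3285 + 3786\right) = \left(-3986 - 3199\right) \left(3285 + 3786\right) = \left(-7185\right) 7071 = -50805135$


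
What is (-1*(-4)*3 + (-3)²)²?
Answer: 441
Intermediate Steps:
(-1*(-4)*3 + (-3)²)² = (4*3 + 9)² = (12 + 9)² = 21² = 441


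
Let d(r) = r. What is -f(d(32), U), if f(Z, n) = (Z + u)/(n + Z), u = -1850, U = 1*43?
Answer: 606/25 ≈ 24.240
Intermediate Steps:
U = 43
f(Z, n) = (-1850 + Z)/(Z + n) (f(Z, n) = (Z - 1850)/(n + Z) = (-1850 + Z)/(Z + n))
-f(d(32), U) = -(-1850 + 32)/(32 + 43) = -(-1818)/75 = -1*(-606/25) = 606/25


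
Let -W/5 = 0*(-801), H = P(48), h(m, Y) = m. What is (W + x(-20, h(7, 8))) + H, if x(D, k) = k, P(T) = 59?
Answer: 66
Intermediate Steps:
H = 59
W = 0 (W = -0*(-801) = -5*0 = 0)
(W + x(-20, h(7, 8))) + H = (0 + 7) + 59 = 7 + 59 = 66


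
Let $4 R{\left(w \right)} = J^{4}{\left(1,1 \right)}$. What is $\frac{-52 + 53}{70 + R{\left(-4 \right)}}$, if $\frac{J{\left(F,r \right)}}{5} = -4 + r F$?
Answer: $\frac{4}{50905} \approx 7.8578 \cdot 10^{-5}$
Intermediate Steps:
$J{\left(F,r \right)} = -20 + 5 F r$ ($J{\left(F,r \right)} = 5 \left(-4 + r F\right) = 5 \left(-4 + F r\right) = -20 + 5 F r$)
$R{\left(w \right)} = \frac{50625}{4}$ ($R{\left(w \right)} = \frac{\left(-20 + 5 \cdot 1 \cdot 1\right)^{4}}{4} = \frac{\left(-20 + 5\right)^{4}}{4} = \frac{\left(-15\right)^{4}}{4} = \frac{1}{4} \cdot 50625 = \frac{50625}{4}$)
$\frac{-52 + 53}{70 + R{\left(-4 \right)}} = \frac{-52 + 53}{70 + \frac{50625}{4}} = 1 \frac{1}{\frac{50905}{4}} = 1 \cdot \frac{4}{50905} = \frac{4}{50905}$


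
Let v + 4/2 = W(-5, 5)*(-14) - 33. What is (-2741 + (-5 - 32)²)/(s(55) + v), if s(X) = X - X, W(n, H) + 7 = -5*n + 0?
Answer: 196/41 ≈ 4.7805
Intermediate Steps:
W(n, H) = -7 - 5*n (W(n, H) = -7 + (-5*n + 0) = -7 - 5*n)
s(X) = 0
v = -287 (v = -2 + ((-7 - 5*(-5))*(-14) - 33) = -2 + ((-7 + 25)*(-14) - 33) = -2 + (18*(-14) - 33) = -2 + (-252 - 33) = -2 - 285 = -287)
(-2741 + (-5 - 32)²)/(s(55) + v) = (-2741 + (-5 - 32)²)/(0 - 287) = (-2741 + (-37)²)/(-287) = (-2741 + 1369)*(-1/287) = -1372*(-1/287) = 196/41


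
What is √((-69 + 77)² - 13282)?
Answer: I*√13218 ≈ 114.97*I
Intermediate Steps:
√((-69 + 77)² - 13282) = √(8² - 13282) = √(64 - 13282) = √(-13218) = I*√13218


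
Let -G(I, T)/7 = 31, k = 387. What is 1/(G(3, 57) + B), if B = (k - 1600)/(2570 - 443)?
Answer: -2127/462772 ≈ -0.0045962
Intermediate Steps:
G(I, T) = -217 (G(I, T) = -7*31 = -217)
B = -1213/2127 (B = (387 - 1600)/(2570 - 443) = -1213/2127 ≈ -0.57029)
1/(G(3, 57) + B) = 1/(-217 - 1213/2127) = 1/(-462772/2127) = -2127/462772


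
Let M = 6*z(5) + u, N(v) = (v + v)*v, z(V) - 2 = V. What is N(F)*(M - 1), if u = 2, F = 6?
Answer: 3096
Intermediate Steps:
z(V) = 2 + V
N(v) = 2*v² (N(v) = (2*v)*v = 2*v²)
M = 44 (M = 6*(2 + 5) + 2 = 6*7 + 2 = 42 + 2 = 44)
N(F)*(M - 1) = (2*6²)*(44 - 1) = (2*36)*43 = 72*43 = 3096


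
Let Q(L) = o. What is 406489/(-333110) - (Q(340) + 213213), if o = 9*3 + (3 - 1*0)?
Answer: -71033782219/333110 ≈ -2.1324e+5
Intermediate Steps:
o = 30 (o = 27 + (3 + 0) = 27 + 3 = 30)
Q(L) = 30
406489/(-333110) - (Q(340) + 213213) = 406489/(-333110) - (30 + 213213) = 406489*(-1/333110) - 1*213243 = -406489/333110 - 213243 = -71033782219/333110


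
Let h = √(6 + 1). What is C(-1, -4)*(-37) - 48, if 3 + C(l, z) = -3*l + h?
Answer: -48 - 37*√7 ≈ -145.89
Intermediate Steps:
h = √7 ≈ 2.6458
C(l, z) = -3 + √7 - 3*l (C(l, z) = -3 + (-3*l + √7) = -3 + (√7 - 3*l) = -3 + √7 - 3*l)
C(-1, -4)*(-37) - 48 = (-3 + √7 - 3*(-1))*(-37) - 48 = (-3 + √7 + 3)*(-37) - 48 = √7*(-37) - 48 = -37*√7 - 48 = -48 - 37*√7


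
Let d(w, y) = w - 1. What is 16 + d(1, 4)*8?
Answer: 16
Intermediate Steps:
d(w, y) = -1 + w
16 + d(1, 4)*8 = 16 + (-1 + 1)*8 = 16 + 0*8 = 16 + 0 = 16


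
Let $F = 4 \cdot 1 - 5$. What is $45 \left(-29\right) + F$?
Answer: $-1306$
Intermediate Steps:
$F = -1$ ($F = 4 - 5 = -1$)
$45 \left(-29\right) + F = 45 \left(-29\right) - 1 = -1305 - 1 = -1306$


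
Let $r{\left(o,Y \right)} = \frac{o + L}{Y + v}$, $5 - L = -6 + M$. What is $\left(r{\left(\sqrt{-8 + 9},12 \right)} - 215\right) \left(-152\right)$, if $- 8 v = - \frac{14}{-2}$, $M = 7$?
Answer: $\frac{2902440}{89} \approx 32612.0$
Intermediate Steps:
$v = - \frac{7}{8}$ ($v = - \frac{\left(-14\right) \frac{1}{-2}}{8} = - \frac{\left(-14\right) \left(- \frac{1}{2}\right)}{8} = \left(- \frac{1}{8}\right) 7 = - \frac{7}{8} \approx -0.875$)
$L = 4$ ($L = 5 - \left(-6 + 7\right) = 5 - 1 = 4$)
$r{\left(o,Y \right)} = \frac{4 + o}{- \frac{7}{8} + Y}$ ($r{\left(o,Y \right)} = \frac{o + 4}{Y - \frac{7}{8}} = \frac{4 + o}{- \frac{7}{8} + Y}$)
$\left(r{\left(\sqrt{-8 + 9},12 \right)} - 215\right) \left(-152\right) = \left(\frac{8 \left(4 + \sqrt{-8 + 9}\right)}{-7 + 8 \cdot 12} - 215\right) \left(-152\right) = \left(\frac{8 \left(4 + \sqrt{1}\right)}{-7 + 96} - 215\right) \left(-152\right) = \left(\frac{8 \left(4 + 1\right)}{89} - 215\right) \left(-152\right) = \left(8 \cdot \frac{1}{89} \cdot 5 - 215\right) \left(-152\right) = \left(\frac{40}{89} - 215\right) \left(-152\right) = \left(- \frac{19095}{89}\right) \left(-152\right) = \frac{2902440}{89}$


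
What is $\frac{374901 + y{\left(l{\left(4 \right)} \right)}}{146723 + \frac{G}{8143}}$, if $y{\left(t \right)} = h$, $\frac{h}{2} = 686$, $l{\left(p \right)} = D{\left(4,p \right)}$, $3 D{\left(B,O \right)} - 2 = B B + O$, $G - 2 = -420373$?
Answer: $\frac{3063991039}{1194345018} \approx 2.5654$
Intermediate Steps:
$G = -420371$ ($G = 2 - 420373 = -420371$)
$D{\left(B,O \right)} = \frac{2}{3} + \frac{O}{3} + \frac{B^{2}}{3}$ ($D{\left(B,O \right)} = \frac{2}{3} + \frac{B B + O}{3} = \frac{2}{3} + \frac{B^{2} + O}{3} = \frac{2}{3} + \frac{O + B^{2}}{3} = \frac{2}{3} + \left(\frac{O}{3} + \frac{B^{2}}{3}\right) = \frac{2}{3} + \frac{O}{3} + \frac{B^{2}}{3}$)
$l{\left(p \right)} = 6 + \frac{p}{3}$ ($l{\left(p \right)} = \frac{2}{3} + \frac{p}{3} + \frac{4^{2}}{3} = \frac{2}{3} + \frac{p}{3} + \frac{1}{3} \cdot 16 = \frac{2}{3} + \frac{p}{3} + \frac{16}{3} = 6 + \frac{p}{3}$)
$h = 1372$ ($h = 2 \cdot 686 = 1372$)
$y{\left(t \right)} = 1372$
$\frac{374901 + y{\left(l{\left(4 \right)} \right)}}{146723 + \frac{G}{8143}} = \frac{374901 + 1372}{146723 - \frac{420371}{8143}} = \frac{376273}{146723 - \frac{420371}{8143}} = \frac{376273}{\frac{1194345018}{8143}} = 376273 \cdot \frac{8143}{1194345018} = \frac{3063991039}{1194345018}$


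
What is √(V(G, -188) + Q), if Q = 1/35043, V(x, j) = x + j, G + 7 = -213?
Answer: I*√501028799349/35043 ≈ 20.199*I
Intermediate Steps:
G = -220 (G = -7 - 213 = -220)
V(x, j) = j + x
Q = 1/35043 ≈ 2.8536e-5
√(V(G, -188) + Q) = √((-188 - 220) + 1/35043) = √(-408 + 1/35043) = √(-14297543/35043) = I*√501028799349/35043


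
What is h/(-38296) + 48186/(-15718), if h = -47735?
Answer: -547516163/300968264 ≈ -1.8192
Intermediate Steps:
h/(-38296) + 48186/(-15718) = -47735/(-38296) + 48186/(-15718) = -47735*(-1/38296) + 48186*(-1/15718) = 47735/38296 - 24093/7859 = -547516163/300968264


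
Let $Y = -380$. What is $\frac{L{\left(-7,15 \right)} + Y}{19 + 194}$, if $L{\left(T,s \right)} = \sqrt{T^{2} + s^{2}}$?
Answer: $- \frac{380}{213} + \frac{\sqrt{274}}{213} \approx -1.7063$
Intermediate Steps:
$\frac{L{\left(-7,15 \right)} + Y}{19 + 194} = \frac{\sqrt{\left(-7\right)^{2} + 15^{2}} - 380}{19 + 194} = \frac{\sqrt{49 + 225} - 380}{213} = \left(\sqrt{274} - 380\right) \frac{1}{213} = \left(-380 + \sqrt{274}\right) \frac{1}{213} = - \frac{380}{213} + \frac{\sqrt{274}}{213}$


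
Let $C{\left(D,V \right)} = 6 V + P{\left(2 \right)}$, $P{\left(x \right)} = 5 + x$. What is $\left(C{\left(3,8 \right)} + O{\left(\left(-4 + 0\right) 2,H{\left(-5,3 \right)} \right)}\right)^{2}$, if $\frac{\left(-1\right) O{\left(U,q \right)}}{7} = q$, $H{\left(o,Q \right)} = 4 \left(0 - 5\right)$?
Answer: $38025$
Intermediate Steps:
$H{\left(o,Q \right)} = -20$ ($H{\left(o,Q \right)} = 4 \left(-5\right) = -20$)
$C{\left(D,V \right)} = 7 + 6 V$ ($C{\left(D,V \right)} = 6 V + \left(5 + 2\right) = 6 V + 7 = 7 + 6 V$)
$O{\left(U,q \right)} = - 7 q$
$\left(C{\left(3,8 \right)} + O{\left(\left(-4 + 0\right) 2,H{\left(-5,3 \right)} \right)}\right)^{2} = \left(\left(7 + 6 \cdot 8\right) - -140\right)^{2} = \left(\left(7 + 48\right) + 140\right)^{2} = \left(55 + 140\right)^{2} = 195^{2} = 38025$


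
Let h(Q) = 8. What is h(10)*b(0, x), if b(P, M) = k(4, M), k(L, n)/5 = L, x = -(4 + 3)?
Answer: 160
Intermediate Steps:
x = -7 (x = -1*7 = -7)
k(L, n) = 5*L
b(P, M) = 20 (b(P, M) = 5*4 = 20)
h(10)*b(0, x) = 8*20 = 160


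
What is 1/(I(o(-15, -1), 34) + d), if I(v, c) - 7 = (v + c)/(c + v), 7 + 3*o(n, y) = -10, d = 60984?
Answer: 1/60992 ≈ 1.6396e-5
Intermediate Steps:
o(n, y) = -17/3 (o(n, y) = -7/3 + (⅓)*(-10) = -7/3 - 10/3 = -17/3)
I(v, c) = 8 (I(v, c) = 7 + (v + c)/(c + v) = 7 + (c + v)/(c + v) = 7 + 1 = 8)
1/(I(o(-15, -1), 34) + d) = 1/(8 + 60984) = 1/60992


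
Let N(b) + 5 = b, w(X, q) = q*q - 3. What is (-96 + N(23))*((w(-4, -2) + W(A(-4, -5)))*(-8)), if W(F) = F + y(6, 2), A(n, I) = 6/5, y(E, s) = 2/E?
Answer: 7904/5 ≈ 1580.8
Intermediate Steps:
w(X, q) = -3 + q**2 (w(X, q) = q**2 - 3 = -3 + q**2)
N(b) = -5 + b
A(n, I) = 6/5 (A(n, I) = 6*(1/5) = 6/5)
W(F) = 1/3 + F (W(F) = F + 2/6 = F + 2*(1/6) = F + 1/3 = 1/3 + F)
(-96 + N(23))*((w(-4, -2) + W(A(-4, -5)))*(-8)) = (-96 + (-5 + 23))*(((-3 + (-2)**2) + (1/3 + 6/5))*(-8)) = (-96 + 18)*(((-3 + 4) + 23/15)*(-8)) = -78*(1 + 23/15)*(-8) = -988*(-8)/5 = -78*(-304/15) = 7904/5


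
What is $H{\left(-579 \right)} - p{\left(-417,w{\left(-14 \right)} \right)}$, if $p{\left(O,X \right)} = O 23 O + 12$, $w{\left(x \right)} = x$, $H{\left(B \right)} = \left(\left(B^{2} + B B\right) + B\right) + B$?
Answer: $-3330135$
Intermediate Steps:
$H{\left(B \right)} = 2 B + 2 B^{2}$ ($H{\left(B \right)} = \left(\left(B^{2} + B^{2}\right) + B\right) + B = \left(2 B^{2} + B\right) + B = \left(B + 2 B^{2}\right) + B = 2 B + 2 B^{2}$)
$p{\left(O,X \right)} = 12 + 23 O^{2}$ ($p{\left(O,X \right)} = 23 O O + 12 = 23 O^{2} + 12 = 12 + 23 O^{2}$)
$H{\left(-579 \right)} - p{\left(-417,w{\left(-14 \right)} \right)} = 2 \left(-579\right) \left(1 - 579\right) - \left(12 + 23 \left(-417\right)^{2}\right) = 2 \left(-579\right) \left(-578\right) - \left(12 + 23 \cdot 173889\right) = 669324 - \left(12 + 3999447\right) = 669324 - 3999459 = -3330135$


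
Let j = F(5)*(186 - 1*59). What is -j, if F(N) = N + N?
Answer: -1270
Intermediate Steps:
F(N) = 2*N
j = 1270 (j = (2*5)*(186 - 1*59) = 10*(186 - 59) = 10*127 = 1270)
-j = -1*1270 = -1270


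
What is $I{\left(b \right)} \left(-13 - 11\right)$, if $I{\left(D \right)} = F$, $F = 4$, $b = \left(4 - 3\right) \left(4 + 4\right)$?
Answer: $-96$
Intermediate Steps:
$b = 8$ ($b = 1 \cdot 8 = 8$)
$I{\left(D \right)} = 4$
$I{\left(b \right)} \left(-13 - 11\right) = 4 \left(-13 - 11\right) = 4 \left(-24\right) = -96$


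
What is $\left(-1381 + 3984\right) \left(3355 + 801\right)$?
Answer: $10818068$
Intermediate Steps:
$\left(-1381 + 3984\right) \left(3355 + 801\right) = 2603 \cdot 4156 = 10818068$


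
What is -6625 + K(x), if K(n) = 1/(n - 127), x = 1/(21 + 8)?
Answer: -24393279/3682 ≈ -6625.0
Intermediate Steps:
x = 1/29 ≈ 0.034483
K(n) = 1/(-127 + n)
-6625 + K(x) = -6625 + 1/(-127 + 1/29) = -6625 + 1/(-3682/29) = -6625 - 29/3682 = -24393279/3682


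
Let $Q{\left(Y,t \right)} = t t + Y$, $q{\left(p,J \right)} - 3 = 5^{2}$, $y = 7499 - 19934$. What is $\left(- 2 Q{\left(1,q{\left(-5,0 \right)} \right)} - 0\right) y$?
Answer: $19522950$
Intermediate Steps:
$y = -12435$
$q{\left(p,J \right)} = 28$ ($q{\left(p,J \right)} = 3 + 5^{2} = 3 + 25 = 28$)
$Q{\left(Y,t \right)} = Y + t^{2}$ ($Q{\left(Y,t \right)} = t^{2} + Y = Y + t^{2}$)
$\left(- 2 Q{\left(1,q{\left(-5,0 \right)} \right)} - 0\right) y = \left(- 2 \left(1 + 28^{2}\right) - 0\right) \left(-12435\right) = \left(- 2 \left(1 + 784\right) + 0\right) \left(-12435\right) = \left(\left(-2\right) 785 + 0\right) \left(-12435\right) = \left(-1570 + 0\right) \left(-12435\right) = \left(-1570\right) \left(-12435\right) = 19522950$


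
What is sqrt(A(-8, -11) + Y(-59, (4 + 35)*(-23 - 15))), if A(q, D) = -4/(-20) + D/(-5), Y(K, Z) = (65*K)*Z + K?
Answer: sqrt(142085335)/5 ≈ 2384.0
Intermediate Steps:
Y(K, Z) = K + 65*K*Z (Y(K, Z) = 65*K*Z + K = K + 65*K*Z)
A(q, D) = 1/5 - D/5 (A(q, D) = -4*(-1/20) + D*(-1/5) = 1/5 - D/5)
sqrt(A(-8, -11) + Y(-59, (4 + 35)*(-23 - 15))) = sqrt((1/5 - 1/5*(-11)) - 59*(1 + 65*((4 + 35)*(-23 - 15)))) = sqrt((1/5 + 11/5) - 59*(1 + 65*(39*(-38)))) = sqrt(12/5 - 59*(1 + 65*(-1482))) = sqrt(12/5 - 59*(1 - 96330)) = sqrt(12/5 - 59*(-96329)) = sqrt(12/5 + 5683411) = sqrt(28417067/5) = sqrt(142085335)/5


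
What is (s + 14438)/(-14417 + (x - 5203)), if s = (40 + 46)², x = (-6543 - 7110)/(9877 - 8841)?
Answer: -67928/61081 ≈ -1.1121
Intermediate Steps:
x = -369/28 (x = -13653/1036 = -13653*1/1036 = -369/28 ≈ -13.179)
s = 7396 (s = 86² = 7396)
(s + 14438)/(-14417 + (x - 5203)) = (7396 + 14438)/(-14417 + (-369/28 - 5203)) = 21834/(-14417 - 146053/28) = 21834/(-549729/28) = 21834*(-28/549729) = -67928/61081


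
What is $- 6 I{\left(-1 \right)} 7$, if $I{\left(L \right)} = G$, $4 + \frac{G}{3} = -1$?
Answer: $630$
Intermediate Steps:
$G = -15$ ($G = -12 + 3 \left(-1\right) = -12 - 3 = -15$)
$I{\left(L \right)} = -15$
$- 6 I{\left(-1 \right)} 7 = \left(-6\right) \left(-15\right) 7 = 90 \cdot 7 = 630$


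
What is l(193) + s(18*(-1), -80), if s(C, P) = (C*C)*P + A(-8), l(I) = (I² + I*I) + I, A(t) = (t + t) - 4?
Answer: 48751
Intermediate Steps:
A(t) = -4 + 2*t (A(t) = 2*t - 4 = -4 + 2*t)
l(I) = I + 2*I² (l(I) = (I² + I²) + I = 2*I² + I = I + 2*I²)
s(C, P) = -20 + P*C² (s(C, P) = (C*C)*P + (-4 + 2*(-8)) = C²*P + (-4 - 16) = P*C² - 20 = -20 + P*C²)
l(193) + s(18*(-1), -80) = 193*(1 + 2*193) + (-20 - 80*(18*(-1))²) = 193*(1 + 386) + (-20 - 80*(-18)²) = 193*387 + (-20 - 80*324) = 74691 + (-20 - 25920) = 74691 - 25940 = 48751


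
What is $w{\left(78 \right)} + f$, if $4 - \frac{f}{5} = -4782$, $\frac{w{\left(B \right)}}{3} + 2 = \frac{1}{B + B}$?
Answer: $\frac{1244049}{52} \approx 23924.0$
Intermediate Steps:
$w{\left(B \right)} = -6 + \frac{3}{2 B}$ ($w{\left(B \right)} = -6 + \frac{3}{B + B} = -6 + \frac{3}{2 B}$)
$f = 23930$ ($f = 20 - -23910 = 20 + 23910 = 23930$)
$w{\left(78 \right)} + f = \left(-6 + \frac{3}{2 \cdot 78}\right) + 23930 = \left(-6 + \frac{3}{2} \cdot \frac{1}{78}\right) + 23930 = \left(-6 + \frac{1}{52}\right) + 23930 = - \frac{311}{52} + 23930 = \frac{1244049}{52}$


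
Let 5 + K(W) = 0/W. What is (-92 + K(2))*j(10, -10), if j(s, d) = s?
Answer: -970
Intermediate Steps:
K(W) = -5 (K(W) = -5 + 0/W = -5 + 0 = -5)
(-92 + K(2))*j(10, -10) = (-92 - 5)*10 = -97*10 = -970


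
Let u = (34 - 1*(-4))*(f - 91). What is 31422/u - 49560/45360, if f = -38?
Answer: -331001/44118 ≈ -7.5026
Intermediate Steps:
u = -4902 (u = (34 - 1*(-4))*(-38 - 91) = (34 + 4)*(-129) = 38*(-129) = -4902)
31422/u - 49560/45360 = 31422/(-4902) - 49560/45360 = 31422*(-1/4902) - 49560*1/45360 = -5237/817 - 59/54 = -331001/44118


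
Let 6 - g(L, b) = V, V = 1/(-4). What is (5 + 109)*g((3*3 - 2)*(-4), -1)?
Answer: 1425/2 ≈ 712.50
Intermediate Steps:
V = -¼ ≈ -0.25000
g(L, b) = 25/4 (g(L, b) = 6 - 1*(-¼) = 6 + ¼ = 25/4)
(5 + 109)*g((3*3 - 2)*(-4), -1) = (5 + 109)*(25/4) = 114*(25/4) = 1425/2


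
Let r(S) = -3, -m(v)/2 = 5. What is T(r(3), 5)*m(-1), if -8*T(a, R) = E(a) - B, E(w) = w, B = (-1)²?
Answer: -5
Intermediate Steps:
B = 1
m(v) = -10 (m(v) = -2*5 = -10)
T(a, R) = ⅛ - a/8 (T(a, R) = -(a - 1*1)/8 = -(a - 1)/8 = -(-1 + a)/8 = ⅛ - a/8)
T(r(3), 5)*m(-1) = (⅛ - ⅛*(-3))*(-10) = (⅛ + 3/8)*(-10) = (½)*(-10) = -5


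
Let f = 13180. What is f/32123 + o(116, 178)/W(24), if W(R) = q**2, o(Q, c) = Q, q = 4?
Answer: 984287/128492 ≈ 7.6603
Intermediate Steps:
W(R) = 16 (W(R) = 4**2 = 16)
f/32123 + o(116, 178)/W(24) = 13180/32123 + 116/16 = 13180*(1/32123) + 116*(1/16) = 13180/32123 + 29/4 = 984287/128492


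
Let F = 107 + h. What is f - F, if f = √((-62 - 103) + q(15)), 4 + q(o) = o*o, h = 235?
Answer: -342 + 2*√14 ≈ -334.52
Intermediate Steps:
q(o) = -4 + o² (q(o) = -4 + o*o = -4 + o²)
F = 342 (F = 107 + 235 = 342)
f = 2*√14 (f = √((-62 - 103) + (-4 + 15²)) = √(-165 + (-4 + 225)) = √(-165 + 221) = √56 = 2*√14 ≈ 7.4833)
f - F = 2*√14 - 1*342 = 2*√14 - 342 = -342 + 2*√14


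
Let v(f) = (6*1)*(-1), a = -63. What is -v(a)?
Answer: 6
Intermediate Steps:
v(f) = -6 (v(f) = 6*(-1) = -6)
-v(a) = -1*(-6) = 6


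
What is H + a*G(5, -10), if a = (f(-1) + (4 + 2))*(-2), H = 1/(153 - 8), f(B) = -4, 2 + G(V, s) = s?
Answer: 6961/145 ≈ 48.007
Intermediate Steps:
G(V, s) = -2 + s
H = 1/145 ≈ 0.0068966
a = -4 (a = (-4 + (4 + 2))*(-2) = (-4 + 6)*(-2) = 2*(-2) = -4)
H + a*G(5, -10) = 1/145 - 4*(-2 - 10) = 1/145 - 4*(-12) = 1/145 + 48 = 6961/145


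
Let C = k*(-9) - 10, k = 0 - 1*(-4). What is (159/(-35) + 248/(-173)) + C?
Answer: -314717/6055 ≈ -51.976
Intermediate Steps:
k = 4 (k = 0 + 4 = 4)
C = -46 (C = 4*(-9) - 10 = -36 - 10 = -46)
(159/(-35) + 248/(-173)) + C = (159/(-35) + 248/(-173)) - 46 = (159*(-1/35) + 248*(-1/173)) - 46 = (-159/35 - 248/173) - 46 = -36187/6055 - 46 = -314717/6055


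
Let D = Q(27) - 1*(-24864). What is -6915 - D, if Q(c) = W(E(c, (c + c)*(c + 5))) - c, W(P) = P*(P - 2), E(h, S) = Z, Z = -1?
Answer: -31755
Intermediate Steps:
E(h, S) = -1
W(P) = P*(-2 + P)
Q(c) = 3 - c (Q(c) = -(-2 - 1) - c = -1*(-3) - c = 3 - c)
D = 24840 (D = (3 - 1*27) - 1*(-24864) = (3 - 27) + 24864 = -24 + 24864 = 24840)
-6915 - D = -6915 - 1*24840 = -6915 - 24840 = -31755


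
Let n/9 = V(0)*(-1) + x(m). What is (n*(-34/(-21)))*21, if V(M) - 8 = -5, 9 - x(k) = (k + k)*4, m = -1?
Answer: 4284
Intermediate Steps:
x(k) = 9 - 8*k (x(k) = 9 - (k + k)*4 = 9 - 2*k*4 = 9 - 8*k)
V(M) = 3 (V(M) = 8 - 5 = 3)
n = 126 (n = 9*(3*(-1) + (9 - 8*(-1))) = 9*(-3 + (9 + 8)) = 9*(-3 + 17) = 9*14 = 126)
(n*(-34/(-21)))*21 = (126*(-34/(-21)))*21 = (126*(-34*(-1/21)))*21 = (126*(34/21))*21 = 204*21 = 4284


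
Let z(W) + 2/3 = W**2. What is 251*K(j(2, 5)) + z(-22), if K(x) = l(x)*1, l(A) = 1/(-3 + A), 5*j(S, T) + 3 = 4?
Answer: 16535/42 ≈ 393.69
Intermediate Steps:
j(S, T) = 1/5 (j(S, T) = -3/5 + (1/5)*4 = -3/5 + 4/5 = 1/5)
z(W) = -2/3 + W**2
K(x) = 1/(-3 + x)
251*K(j(2, 5)) + z(-22) = 251/(-3 + 1/5) + (-2/3 + (-22)**2) = 251/(-14/5) + (-2/3 + 484) = 251*(-5/14) + 1450/3 = -1255/14 + 1450/3 = 16535/42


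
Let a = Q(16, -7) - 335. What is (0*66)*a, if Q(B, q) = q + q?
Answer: 0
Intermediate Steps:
Q(B, q) = 2*q
a = -349 (a = 2*(-7) - 335 = -14 - 335 = -349)
(0*66)*a = (0*66)*(-349) = 0*(-349) = 0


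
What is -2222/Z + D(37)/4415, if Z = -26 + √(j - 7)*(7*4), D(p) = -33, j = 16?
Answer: -4906022/128035 ≈ -38.318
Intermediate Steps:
Z = 58 (Z = -26 + √(16 - 7)*(7*4) = -26 + √9*28 = -26 + 3*28 = -26 + 84 = 58)
-2222/Z + D(37)/4415 = -2222/58 - 33/4415 = -2222*1/58 - 33*1/4415 = -1111/29 - 33/4415 = -4906022/128035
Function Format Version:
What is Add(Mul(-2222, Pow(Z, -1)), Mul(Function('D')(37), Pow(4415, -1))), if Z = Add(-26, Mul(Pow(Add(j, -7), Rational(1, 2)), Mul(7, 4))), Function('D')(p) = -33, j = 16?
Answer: Rational(-4906022, 128035) ≈ -38.318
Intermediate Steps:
Z = 58 (Z = Add(-26, Mul(Pow(Add(16, -7), Rational(1, 2)), Mul(7, 4))) = Add(-26, Mul(Pow(9, Rational(1, 2)), 28)) = Add(-26, Mul(3, 28)) = Add(-26, 84) = 58)
Add(Mul(-2222, Pow(Z, -1)), Mul(Function('D')(37), Pow(4415, -1))) = Add(Mul(-2222, Pow(58, -1)), Mul(-33, Pow(4415, -1))) = Add(Mul(-2222, Rational(1, 58)), Mul(-33, Rational(1, 4415))) = Add(Rational(-1111, 29), Rational(-33, 4415)) = Rational(-4906022, 128035)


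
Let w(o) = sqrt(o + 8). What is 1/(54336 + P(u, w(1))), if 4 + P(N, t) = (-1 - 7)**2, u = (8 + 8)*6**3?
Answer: 1/54396 ≈ 1.8384e-5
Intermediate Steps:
w(o) = sqrt(8 + o)
u = 3456 (u = 16*216 = 3456)
P(N, t) = 60 (P(N, t) = -4 + (-1 - 7)**2 = -4 + (-8)**2 = -4 + 64 = 60)
1/(54336 + P(u, w(1))) = 1/(54336 + 60) = 1/54396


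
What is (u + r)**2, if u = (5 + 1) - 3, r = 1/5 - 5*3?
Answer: 3481/25 ≈ 139.24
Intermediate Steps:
r = -74/5 (r = 1/5 - 15 = -74/5 ≈ -14.800)
u = 3 (u = 6 - 3 = 3)
(u + r)**2 = (3 - 74/5)**2 = (-59/5)**2 = 3481/25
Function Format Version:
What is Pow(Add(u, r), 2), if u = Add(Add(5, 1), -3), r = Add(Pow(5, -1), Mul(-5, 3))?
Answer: Rational(3481, 25) ≈ 139.24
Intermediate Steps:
r = Rational(-74, 5) (r = Add(Rational(1, 5), -15) = Rational(-74, 5) ≈ -14.800)
u = 3 (u = Add(6, -3) = 3)
Pow(Add(u, r), 2) = Pow(Add(3, Rational(-74, 5)), 2) = Pow(Rational(-59, 5), 2) = Rational(3481, 25)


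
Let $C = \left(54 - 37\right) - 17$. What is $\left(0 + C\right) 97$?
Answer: $0$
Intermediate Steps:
$C = 0$ ($C = 17 - 17 = 0$)
$\left(0 + C\right) 97 = \left(0 + 0\right) 97 = 0 \cdot 97 = 0$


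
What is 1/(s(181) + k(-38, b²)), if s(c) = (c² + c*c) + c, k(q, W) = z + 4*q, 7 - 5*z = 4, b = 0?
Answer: 5/327758 ≈ 1.5255e-5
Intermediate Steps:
z = ⅗ (z = 7/5 - ⅕*4 = 7/5 - ⅘ = ⅗ ≈ 0.60000)
k(q, W) = ⅗ + 4*q
s(c) = c + 2*c² (s(c) = (c² + c²) + c = 2*c² + c = c + 2*c²)
1/(s(181) + k(-38, b²)) = 1/(181*(1 + 2*181) + (⅗ + 4*(-38))) = 1/(181*(1 + 362) + (⅗ - 152)) = 1/(181*363 - 757/5) = 1/(65703 - 757/5) = 1/(327758/5) = 5/327758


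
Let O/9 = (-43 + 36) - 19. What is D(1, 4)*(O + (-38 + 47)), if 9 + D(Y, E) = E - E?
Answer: 2025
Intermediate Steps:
O = -234 (O = 9*((-43 + 36) - 19) = 9*(-7 - 19) = 9*(-26) = -234)
D(Y, E) = -9 (D(Y, E) = -9 + (E - E) = -9 + 0 = -9)
D(1, 4)*(O + (-38 + 47)) = -9*(-234 + (-38 + 47)) = -9*(-234 + 9) = -9*(-225) = 2025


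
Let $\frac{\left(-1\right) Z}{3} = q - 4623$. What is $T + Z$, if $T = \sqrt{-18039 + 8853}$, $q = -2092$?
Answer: $20145 + i \sqrt{9186} \approx 20145.0 + 95.844 i$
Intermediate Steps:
$Z = 20145$ ($Z = - 3 \left(-2092 - 4623\right) = \left(-3\right) \left(-6715\right) = 20145$)
$T = i \sqrt{9186}$ ($T = \sqrt{-9186} = i \sqrt{9186} \approx 95.844 i$)
$T + Z = i \sqrt{9186} + 20145 = 20145 + i \sqrt{9186}$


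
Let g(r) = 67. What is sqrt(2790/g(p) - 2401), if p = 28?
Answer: I*sqrt(10591159)/67 ≈ 48.573*I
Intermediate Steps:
sqrt(2790/g(p) - 2401) = sqrt(2790/67 - 2401) = sqrt(-158077/67) = I*sqrt(10591159)/67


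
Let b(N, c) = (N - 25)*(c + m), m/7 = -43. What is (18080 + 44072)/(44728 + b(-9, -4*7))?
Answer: 31076/27957 ≈ 1.1116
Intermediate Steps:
m = -301 (m = 7*(-43) = -301)
b(N, c) = (-301 + c)*(-25 + N) (b(N, c) = (N - 25)*(c - 301) = (-25 + N)*(-301 + c) = (-301 + c)*(-25 + N))
(18080 + 44072)/(44728 + b(-9, -4*7)) = (18080 + 44072)/(44728 + (7525 - 301*(-9) - (-100)*7 - (-36)*7)) = 62152/(44728 + (7525 + 2709 - 25*(-28) - 9*(-28))) = 62152/(44728 + (7525 + 2709 + 700 + 252)) = 62152/(44728 + 11186) = 62152/55914 = 62152*(1/55914) = 31076/27957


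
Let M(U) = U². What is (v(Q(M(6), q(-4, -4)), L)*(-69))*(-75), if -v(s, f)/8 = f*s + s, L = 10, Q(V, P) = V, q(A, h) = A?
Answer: -16394400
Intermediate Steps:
v(s, f) = -8*s - 8*f*s (v(s, f) = -8*(f*s + s) = -8*(s + f*s) = -8*s - 8*f*s)
(v(Q(M(6), q(-4, -4)), L)*(-69))*(-75) = (-8*6²*(1 + 10)*(-69))*(-75) = (-8*36*11*(-69))*(-75) = -3168*(-69)*(-75) = 218592*(-75) = -16394400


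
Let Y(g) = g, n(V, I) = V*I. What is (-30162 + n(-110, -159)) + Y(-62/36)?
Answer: -228127/18 ≈ -12674.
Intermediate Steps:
n(V, I) = I*V
(-30162 + n(-110, -159)) + Y(-62/36) = (-30162 - 159*(-110)) - 62/36 = (-30162 + 17490) - 62*1/36 = -12672 - 31/18 = -228127/18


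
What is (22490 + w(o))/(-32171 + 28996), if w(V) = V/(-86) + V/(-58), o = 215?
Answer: -130406/18415 ≈ -7.0815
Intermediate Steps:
w(V) = -36*V/1247 (w(V) = V*(-1/86) + V*(-1/58) = -V/86 - V/58 = -36*V/1247)
(22490 + w(o))/(-32171 + 28996) = (22490 - 36/1247*215)/(-32171 + 28996) = (22490 - 180/29)/(-3175) = (652030/29)*(-1/3175) = -130406/18415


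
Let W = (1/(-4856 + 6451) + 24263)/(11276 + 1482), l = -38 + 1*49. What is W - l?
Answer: -92569812/10174505 ≈ -9.0982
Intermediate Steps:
l = 11 (l = -38 + 49 = 11)
W = 19349743/10174505 (W = (1/1595 + 24263)/12758 = (1/1595 + 24263)*(1/12758) = (38699486/1595)*(1/12758) = 19349743/10174505 ≈ 1.9018)
W - l = 19349743/10174505 - 1*11 = 19349743/10174505 - 11 = -92569812/10174505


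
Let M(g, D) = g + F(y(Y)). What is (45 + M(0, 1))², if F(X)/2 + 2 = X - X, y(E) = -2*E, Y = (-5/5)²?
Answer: 1681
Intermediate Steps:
Y = 1 (Y = (-5*⅕)² = (-1)² = 1)
F(X) = -4 (F(X) = -4 + 2*(X - X) = -4 + 2*0 = -4 + 0 = -4)
M(g, D) = -4 + g (M(g, D) = g - 4 = -4 + g)
(45 + M(0, 1))² = (45 + (-4 + 0))² = (45 - 4)² = 41² = 1681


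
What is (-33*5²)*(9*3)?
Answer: -22275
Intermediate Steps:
(-33*5²)*(9*3) = -33*25*27 = -825*27 = -22275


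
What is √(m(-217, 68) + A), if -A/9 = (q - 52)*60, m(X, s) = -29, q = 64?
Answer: I*√6509 ≈ 80.678*I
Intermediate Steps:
A = -6480 (A = -9*(64 - 52)*60 = -108*60 = -9*720 = -6480)
√(m(-217, 68) + A) = √(-29 - 6480) = √(-6509) = I*√6509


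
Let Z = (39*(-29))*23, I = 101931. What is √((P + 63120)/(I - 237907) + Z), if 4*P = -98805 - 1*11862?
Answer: I*√480971470910610/135976 ≈ 161.29*I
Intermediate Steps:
P = -110667/4 (P = (-98805 - 1*11862)/4 = (-98805 - 11862)/4 = (¼)*(-110667) = -110667/4 ≈ -27667.)
Z = -26013 (Z = -1131*23 = -26013)
√((P + 63120)/(I - 237907) + Z) = √((-110667/4 + 63120)/(101931 - 237907) - 26013) = √((141813/4)/(-135976) - 26013) = √((141813/4)*(-1/135976) - 26013) = √(-141813/543904 - 26013) = √(-14148716565/543904) = I*√480971470910610/135976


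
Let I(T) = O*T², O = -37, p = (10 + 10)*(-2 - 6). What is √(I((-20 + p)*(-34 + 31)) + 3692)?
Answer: 2*I*√2696377 ≈ 3284.1*I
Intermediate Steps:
p = -160 (p = 20*(-8) = -160)
I(T) = -37*T²
√(I((-20 + p)*(-34 + 31)) + 3692) = √(-37*(-34 + 31)²*(-20 - 160)² + 3692) = √(-37*(-180*(-3))² + 3692) = √(-37*540² + 3692) = √(-37*291600 + 3692) = √(-10789200 + 3692) = √(-10785508) = 2*I*√2696377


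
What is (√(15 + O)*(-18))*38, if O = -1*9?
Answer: -684*√6 ≈ -1675.5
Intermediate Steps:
O = -9
(√(15 + O)*(-18))*38 = (√(15 - 9)*(-18))*38 = (√6*(-18))*38 = -18*√6*38 = -684*√6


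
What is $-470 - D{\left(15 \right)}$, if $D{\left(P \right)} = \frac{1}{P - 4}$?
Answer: $- \frac{5171}{11} \approx -470.09$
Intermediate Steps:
$D{\left(P \right)} = \frac{1}{-4 + P}$
$-470 - D{\left(15 \right)} = -470 - \frac{1}{-4 + 15} = -470 - \frac{1}{11} = - \frac{5171}{11}$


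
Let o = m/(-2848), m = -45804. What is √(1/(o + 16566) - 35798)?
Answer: I*√554439806153300254/3935481 ≈ 189.2*I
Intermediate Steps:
o = 11451/712 (o = -45804/(-2848) = -45804*(-1/2848) = 11451/712 ≈ 16.083)
√(1/(o + 16566) - 35798) = √(1/(11451/712 + 16566) - 35798) = √(1/(11806443/712) - 35798) = √(712/11806443 - 35798) = √(-422647045802/11806443) = I*√554439806153300254/3935481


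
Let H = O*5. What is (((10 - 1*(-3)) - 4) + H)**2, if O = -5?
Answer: 256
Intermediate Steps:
H = -25 (H = -5*5 = -25)
(((10 - 1*(-3)) - 4) + H)**2 = (((10 - 1*(-3)) - 4) - 25)**2 = (((10 + 3) - 4) - 25)**2 = ((13 - 4) - 25)**2 = (9 - 25)**2 = (-16)**2 = 256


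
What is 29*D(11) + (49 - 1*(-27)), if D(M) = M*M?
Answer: 3585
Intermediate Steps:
D(M) = M²
29*D(11) + (49 - 1*(-27)) = 29*11² + (49 - 1*(-27)) = 29*121 + (49 + 27) = 3509 + 76 = 3585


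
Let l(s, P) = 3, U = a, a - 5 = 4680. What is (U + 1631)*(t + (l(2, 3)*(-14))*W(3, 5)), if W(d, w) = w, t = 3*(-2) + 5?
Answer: -1332676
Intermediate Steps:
a = 4685 (a = 5 + 4680 = 4685)
U = 4685
t = -1 (t = -6 + 5 = -1)
(U + 1631)*(t + (l(2, 3)*(-14))*W(3, 5)) = (4685 + 1631)*(-1 + (3*(-14))*5) = 6316*(-1 - 42*5) = 6316*(-1 - 210) = 6316*(-211) = -1332676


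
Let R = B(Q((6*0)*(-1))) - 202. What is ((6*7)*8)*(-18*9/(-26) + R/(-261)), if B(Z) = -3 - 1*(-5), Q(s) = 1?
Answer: 2658992/1131 ≈ 2351.0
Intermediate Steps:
B(Z) = 2 (B(Z) = -3 + 5 = 2)
R = -200 (R = 2 - 202 = -200)
((6*7)*8)*(-18*9/(-26) + R/(-261)) = ((6*7)*8)*(-18*9/(-26) - 200/(-261)) = (42*8)*(-162*(-1/26) - 200*(-1/261)) = 336*(81/13 + 200/261) = 336*(23741/3393) = 2658992/1131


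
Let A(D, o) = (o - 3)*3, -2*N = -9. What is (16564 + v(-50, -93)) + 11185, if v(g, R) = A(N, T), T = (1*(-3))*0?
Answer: 27740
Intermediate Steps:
N = 9/2 (N = -1/2*(-9) = 9/2 ≈ 4.5000)
T = 0 (T = -3*0 = 0)
A(D, o) = -9 + 3*o (A(D, o) = (-3 + o)*3 = -9 + 3*o)
v(g, R) = -9 (v(g, R) = -9 + 3*0 = -9 + 0 = -9)
(16564 + v(-50, -93)) + 11185 = (16564 - 9) + 11185 = 16555 + 11185 = 27740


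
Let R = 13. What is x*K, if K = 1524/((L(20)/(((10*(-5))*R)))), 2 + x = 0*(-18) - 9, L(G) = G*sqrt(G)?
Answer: 54483*sqrt(5) ≈ 1.2183e+5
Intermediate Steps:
L(G) = G**(3/2)
x = -11 (x = -2 + (0*(-18) - 9) = -2 + (0 - 9) = -2 - 9 = -11)
K = -4953*sqrt(5) (K = 1524/((20**(3/2)/(((10*(-5))*13)))) = 1524/(((40*sqrt(5))/((-50*13)))) = 1524/(((40*sqrt(5))/(-650))) = 1524/(((40*sqrt(5))*(-1/650))) = 1524/((-4*sqrt(5)/65)) = 1524*(-13*sqrt(5)/4) = -4953*sqrt(5) ≈ -11075.)
x*K = -(-54483)*sqrt(5) = 54483*sqrt(5)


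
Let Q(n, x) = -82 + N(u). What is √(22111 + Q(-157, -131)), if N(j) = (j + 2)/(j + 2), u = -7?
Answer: √22030 ≈ 148.43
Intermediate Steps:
N(j) = 1 (N(j) = (2 + j)/(2 + j) = 1)
Q(n, x) = -81 (Q(n, x) = -82 + 1 = -81)
√(22111 + Q(-157, -131)) = √(22111 - 81) = √22030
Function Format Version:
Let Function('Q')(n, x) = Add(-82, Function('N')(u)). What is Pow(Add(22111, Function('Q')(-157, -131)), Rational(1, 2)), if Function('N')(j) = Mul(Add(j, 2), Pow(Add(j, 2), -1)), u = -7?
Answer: Pow(22030, Rational(1, 2)) ≈ 148.43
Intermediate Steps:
Function('N')(j) = 1 (Function('N')(j) = Mul(Add(2, j), Pow(Add(2, j), -1)) = 1)
Function('Q')(n, x) = -81 (Function('Q')(n, x) = Add(-82, 1) = -81)
Pow(Add(22111, Function('Q')(-157, -131)), Rational(1, 2)) = Pow(Add(22111, -81), Rational(1, 2)) = Pow(22030, Rational(1, 2))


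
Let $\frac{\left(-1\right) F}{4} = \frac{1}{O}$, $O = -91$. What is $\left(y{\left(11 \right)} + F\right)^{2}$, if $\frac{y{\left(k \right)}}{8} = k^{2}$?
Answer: $\frac{7760200464}{8281} \approx 9.3711 \cdot 10^{5}$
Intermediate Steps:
$F = \frac{4}{91}$ ($F = - \frac{4}{-91} = \left(-4\right) \left(- \frac{1}{91}\right) = \frac{4}{91} \approx 0.043956$)
$y{\left(k \right)} = 8 k^{2}$
$\left(y{\left(11 \right)} + F\right)^{2} = \left(8 \cdot 11^{2} + \frac{4}{91}\right)^{2} = \left(8 \cdot 121 + \frac{4}{91}\right)^{2} = \left(968 + \frac{4}{91}\right)^{2} = \left(\frac{88092}{91}\right)^{2} = \frac{7760200464}{8281}$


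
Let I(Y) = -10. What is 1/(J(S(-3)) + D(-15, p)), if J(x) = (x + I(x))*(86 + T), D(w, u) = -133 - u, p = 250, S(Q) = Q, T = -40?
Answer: -1/981 ≈ -0.0010194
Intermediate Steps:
J(x) = -460 + 46*x (J(x) = (x - 10)*(86 - 40) = (-10 + x)*46 = -460 + 46*x)
1/(J(S(-3)) + D(-15, p)) = 1/((-460 + 46*(-3)) + (-133 - 1*250)) = 1/((-460 - 138) + (-133 - 250)) = 1/(-598 - 383) = 1/(-981) = -1/981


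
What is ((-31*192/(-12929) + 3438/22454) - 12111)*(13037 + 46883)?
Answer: -15047364023880480/20736269 ≈ -7.2565e+8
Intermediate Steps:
((-31*192/(-12929) + 3438/22454) - 12111)*(13037 + 46883) = ((-5952*(-1/12929) + 3438*(1/22454)) - 12111)*59920 = ((5952/12929 + 1719/11227) - 12111)*59920 = (89048055/145153883 - 12111)*59920 = -1757869628958/145153883*59920 = -15047364023880480/20736269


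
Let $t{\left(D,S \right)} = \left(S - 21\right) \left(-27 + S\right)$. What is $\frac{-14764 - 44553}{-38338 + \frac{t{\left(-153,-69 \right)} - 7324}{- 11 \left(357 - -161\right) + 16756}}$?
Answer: $\frac{327963693}{211970144} \approx 1.5472$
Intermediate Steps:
$t{\left(D,S \right)} = \left(-27 + S\right) \left(-21 + S\right)$ ($t{\left(D,S \right)} = \left(-21 + S\right) \left(-27 + S\right) = \left(-27 + S\right) \left(-21 + S\right)$)
$\frac{-14764 - 44553}{-38338 + \frac{t{\left(-153,-69 \right)} - 7324}{- 11 \left(357 - -161\right) + 16756}} = \frac{-14764 - 44553}{-38338 + \frac{\left(567 + \left(-69\right)^{2} - -3312\right) - 7324}{- 11 \left(357 - -161\right) + 16756}} = - \frac{59317}{-38338 + \frac{\left(567 + 4761 + 3312\right) - 7324}{- 11 \left(357 + 161\right) + 16756}} = - \frac{59317}{-38338 + \frac{8640 - 7324}{\left(-11\right) 518 + 16756}} = - \frac{59317}{-38338 + \frac{1316}{-5698 + 16756}} = - \frac{59317}{-38338 + \frac{1316}{11058}} = - \frac{59317}{-38338 + 1316 \cdot \frac{1}{11058}} = - \frac{59317}{-38338 + \frac{658}{5529}} = - \frac{59317}{- \frac{211970144}{5529}} = \left(-59317\right) \left(- \frac{5529}{211970144}\right) = \frac{327963693}{211970144}$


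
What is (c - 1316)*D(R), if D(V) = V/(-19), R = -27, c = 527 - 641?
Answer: -38610/19 ≈ -2032.1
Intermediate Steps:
c = -114
D(V) = -V/19 (D(V) = V*(-1/19) = -V/19)
(c - 1316)*D(R) = (-114 - 1316)*(-1/19*(-27)) = -1430*27/19 = -38610/19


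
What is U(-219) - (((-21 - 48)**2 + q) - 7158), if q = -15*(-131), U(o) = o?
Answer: 213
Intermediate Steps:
q = 1965
U(-219) - (((-21 - 48)**2 + q) - 7158) = -219 - (((-21 - 48)**2 + 1965) - 7158) = -219 - (((-69)**2 + 1965) - 7158) = -219 - ((4761 + 1965) - 7158) = -219 - (6726 - 7158) = -219 - 1*(-432) = -219 + 432 = 213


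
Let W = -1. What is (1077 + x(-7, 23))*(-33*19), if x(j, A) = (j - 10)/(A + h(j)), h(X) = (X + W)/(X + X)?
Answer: -3374134/5 ≈ -6.7483e+5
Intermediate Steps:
h(X) = (-1 + X)/(2*X) (h(X) = (X - 1)/(X + X) = (-1 + X)/((2*X)) = (-1 + X)*(1/(2*X)) = (-1 + X)/(2*X))
x(j, A) = (-10 + j)/(A + (-1 + j)/(2*j)) (x(j, A) = (j - 10)/(A + (-1 + j)/(2*j)) = (-10 + j)/(A + (-1 + j)/(2*j)))
(1077 + x(-7, 23))*(-33*19) = (1077 + 2*(-7)*(-10 - 7)/(-1 - 7 + 2*23*(-7)))*(-33*19) = (1077 + 2*(-7)*(-17)/(-1 - 7 - 322))*(-627) = (1077 + 2*(-7)*(-17)/(-330))*(-627) = (1077 + 2*(-7)*(-1/330)*(-17))*(-627) = (1077 - 119/165)*(-627) = (177586/165)*(-627) = -3374134/5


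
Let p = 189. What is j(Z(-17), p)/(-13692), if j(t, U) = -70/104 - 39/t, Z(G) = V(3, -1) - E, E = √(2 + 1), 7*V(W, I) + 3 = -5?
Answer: 16639/8442096 - 91*√3/54116 ≈ -0.00094161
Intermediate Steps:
V(W, I) = -8/7 (V(W, I) = -3/7 + (⅐)*(-5) = -3/7 - 5/7 = -8/7)
E = √3 ≈ 1.7320
Z(G) = -8/7 - √3
j(t, U) = -35/52 - 39/t (j(t, U) = -70*1/104 - 39/t = -35/52 - 39/t)
j(Z(-17), p)/(-13692) = (-35/52 - 39/(-8/7 - √3))/(-13692) = (-35/52 - 39/(-8/7 - √3))*(-1/13692) = 5/101712 + 13/(4564*(-8/7 - √3))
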